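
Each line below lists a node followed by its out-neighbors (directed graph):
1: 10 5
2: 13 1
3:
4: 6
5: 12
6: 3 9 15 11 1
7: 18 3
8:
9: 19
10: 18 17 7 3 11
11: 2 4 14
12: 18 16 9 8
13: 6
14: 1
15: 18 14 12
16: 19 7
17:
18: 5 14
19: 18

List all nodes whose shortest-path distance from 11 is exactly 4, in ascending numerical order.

Level 0: 11
Level 1: 2, 4, 14
Level 2: 1, 6, 13
Level 3: 3, 5, 9, 10, 15
Level 4: 7, 12, 17, 18, 19
Level 5: 8, 16

7, 12, 17, 18, 19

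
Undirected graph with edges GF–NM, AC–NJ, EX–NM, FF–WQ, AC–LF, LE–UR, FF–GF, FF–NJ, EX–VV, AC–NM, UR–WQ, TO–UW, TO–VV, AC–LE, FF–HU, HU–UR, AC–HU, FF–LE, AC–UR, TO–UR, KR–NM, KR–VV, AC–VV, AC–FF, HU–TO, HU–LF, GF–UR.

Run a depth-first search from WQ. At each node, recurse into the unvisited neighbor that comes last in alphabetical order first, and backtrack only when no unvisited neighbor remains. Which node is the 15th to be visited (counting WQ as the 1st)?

Visit WQ
WQ → UR
UR → TO
TO → VV
VV → KR
KR → NM
NM → GF
GF → FF
FF → NJ
NJ → AC
AC → LF
LF → HU
AC → LE
NM → EX
TO → UW

Visit order: WQ, UR, TO, VV, KR, NM, GF, FF, NJ, AC, LF, HU, LE, EX, UW

UW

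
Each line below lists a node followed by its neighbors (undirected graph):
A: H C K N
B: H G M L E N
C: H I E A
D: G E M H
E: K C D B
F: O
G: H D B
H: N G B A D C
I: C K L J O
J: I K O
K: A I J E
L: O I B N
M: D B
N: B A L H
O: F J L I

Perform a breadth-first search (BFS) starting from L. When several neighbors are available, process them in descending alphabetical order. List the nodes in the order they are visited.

L O N I B J F H A K C M G E D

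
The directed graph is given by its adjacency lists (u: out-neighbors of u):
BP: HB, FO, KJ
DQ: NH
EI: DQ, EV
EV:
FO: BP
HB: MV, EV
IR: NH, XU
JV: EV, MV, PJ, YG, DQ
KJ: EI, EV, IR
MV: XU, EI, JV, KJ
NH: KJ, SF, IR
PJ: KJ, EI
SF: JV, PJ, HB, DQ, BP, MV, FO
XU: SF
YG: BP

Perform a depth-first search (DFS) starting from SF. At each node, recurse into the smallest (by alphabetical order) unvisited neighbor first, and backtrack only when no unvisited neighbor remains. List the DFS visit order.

Visit SF
SF → BP
BP → FO
BP → HB
HB → EV
HB → MV
MV → EI
EI → DQ
DQ → NH
NH → IR
IR → XU
NH → KJ
MV → JV
JV → PJ
JV → YG

SF BP FO HB EV MV EI DQ NH IR XU KJ JV PJ YG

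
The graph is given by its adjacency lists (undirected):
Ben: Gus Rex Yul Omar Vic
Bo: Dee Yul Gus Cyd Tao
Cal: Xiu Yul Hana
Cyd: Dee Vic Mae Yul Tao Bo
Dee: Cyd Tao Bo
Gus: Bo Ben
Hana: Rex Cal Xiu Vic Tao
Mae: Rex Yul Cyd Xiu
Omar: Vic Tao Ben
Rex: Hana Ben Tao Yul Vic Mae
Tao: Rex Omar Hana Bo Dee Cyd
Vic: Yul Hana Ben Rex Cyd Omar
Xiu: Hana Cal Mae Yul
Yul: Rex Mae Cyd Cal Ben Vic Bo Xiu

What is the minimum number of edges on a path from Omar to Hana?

Level 0: Omar
Level 1: Ben, Tao, Vic
Level 2: Bo, Cyd, Dee, Gus, Hana, Rex, Yul
Level 3: Cal, Mae, Xiu
Hana first appears at level 2.

2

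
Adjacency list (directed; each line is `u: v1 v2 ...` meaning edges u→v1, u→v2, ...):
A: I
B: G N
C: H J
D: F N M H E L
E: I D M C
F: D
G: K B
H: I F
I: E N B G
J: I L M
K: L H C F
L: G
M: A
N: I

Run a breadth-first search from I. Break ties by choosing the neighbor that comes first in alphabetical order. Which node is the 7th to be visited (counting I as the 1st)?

D

Visit I; enqueue B, E, G, N → queue [B, E, G, N]
Visit B → queue [E, G, N]
Visit E; enqueue C, D, M → queue [G, N, C, D, M]
Visit G; enqueue K → queue [N, C, D, M, K]
Visit N → queue [C, D, M, K]
Visit C; enqueue H, J → queue [D, M, K, H, J]
Visit D; enqueue F, L → queue [M, K, H, J, F, L]
Visit M; enqueue A → queue [K, H, J, F, L, A]
Visit K → queue [H, J, F, L, A]
Visit H → queue [J, F, L, A]
Visit J → queue [F, L, A]
Visit F → queue [L, A]
Visit L → queue [A]
Visit A → queue []

Visit order: I, B, E, G, N, C, D, M, K, H, J, F, L, A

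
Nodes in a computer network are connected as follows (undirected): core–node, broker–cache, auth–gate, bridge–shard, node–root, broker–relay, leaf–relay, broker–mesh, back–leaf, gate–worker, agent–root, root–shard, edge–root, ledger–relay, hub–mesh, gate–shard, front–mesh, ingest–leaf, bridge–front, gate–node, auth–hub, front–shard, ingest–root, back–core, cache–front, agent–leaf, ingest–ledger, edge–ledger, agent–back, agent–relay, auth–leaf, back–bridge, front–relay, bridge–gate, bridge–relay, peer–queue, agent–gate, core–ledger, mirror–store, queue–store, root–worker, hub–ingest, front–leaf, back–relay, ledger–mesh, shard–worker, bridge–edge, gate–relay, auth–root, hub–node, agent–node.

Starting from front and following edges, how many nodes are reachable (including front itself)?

BFS from front visits: front, bridge, cache, leaf, mesh, relay, shard, back, edge, gate, broker, agent, auth, ingest, hub, ledger, root, worker, core, node
Reachable nodes: 20 of 24 total.

20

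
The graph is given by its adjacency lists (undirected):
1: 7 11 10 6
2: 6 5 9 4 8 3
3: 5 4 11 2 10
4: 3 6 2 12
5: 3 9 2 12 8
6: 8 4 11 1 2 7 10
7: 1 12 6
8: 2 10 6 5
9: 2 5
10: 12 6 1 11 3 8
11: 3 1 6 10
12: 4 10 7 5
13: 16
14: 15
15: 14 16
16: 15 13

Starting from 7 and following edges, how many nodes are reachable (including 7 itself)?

12

BFS from 7 visits: 7, 1, 12, 6, 11, 10, 4, 5, 8, 2, 3, 9
Reachable nodes: 12 of 16 total.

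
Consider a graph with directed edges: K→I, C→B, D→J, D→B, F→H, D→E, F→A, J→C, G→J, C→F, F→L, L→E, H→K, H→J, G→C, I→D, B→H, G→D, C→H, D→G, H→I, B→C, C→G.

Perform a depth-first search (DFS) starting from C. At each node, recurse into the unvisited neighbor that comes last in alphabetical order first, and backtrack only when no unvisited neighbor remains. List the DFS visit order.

C → H → K → I → D → J → G → E → B → F → L → A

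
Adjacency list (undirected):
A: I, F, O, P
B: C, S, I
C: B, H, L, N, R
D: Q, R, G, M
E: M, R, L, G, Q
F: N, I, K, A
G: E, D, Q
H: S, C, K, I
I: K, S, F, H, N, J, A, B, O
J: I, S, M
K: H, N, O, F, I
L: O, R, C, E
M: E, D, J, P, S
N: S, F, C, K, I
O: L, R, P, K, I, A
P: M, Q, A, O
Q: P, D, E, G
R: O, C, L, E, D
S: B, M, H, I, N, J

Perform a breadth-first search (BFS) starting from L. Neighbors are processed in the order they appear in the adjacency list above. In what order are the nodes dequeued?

L → O → R → C → E → P → K → I → A → D → B → H → N → M → G → Q → F → S → J

Visit L; enqueue O, R, C, E → queue [O, R, C, E]
Visit O; enqueue P, K, I, A → queue [R, C, E, P, K, I, A]
Visit R; enqueue D → queue [C, E, P, K, I, A, D]
Visit C; enqueue B, H, N → queue [E, P, K, I, A, D, B, H, N]
Visit E; enqueue M, G, Q → queue [P, K, I, A, D, B, H, N, M, G, Q]
Visit P → queue [K, I, A, D, B, H, N, M, G, Q]
Visit K; enqueue F → queue [I, A, D, B, H, N, M, G, Q, F]
Visit I; enqueue S, J → queue [A, D, B, H, N, M, G, Q, F, S, J]
Visit A → queue [D, B, H, N, M, G, Q, F, S, J]
Visit D → queue [B, H, N, M, G, Q, F, S, J]
Visit B → queue [H, N, M, G, Q, F, S, J]
Visit H → queue [N, M, G, Q, F, S, J]
Visit N → queue [M, G, Q, F, S, J]
Visit M → queue [G, Q, F, S, J]
Visit G → queue [Q, F, S, J]
Visit Q → queue [F, S, J]
Visit F → queue [S, J]
Visit S → queue [J]
Visit J → queue []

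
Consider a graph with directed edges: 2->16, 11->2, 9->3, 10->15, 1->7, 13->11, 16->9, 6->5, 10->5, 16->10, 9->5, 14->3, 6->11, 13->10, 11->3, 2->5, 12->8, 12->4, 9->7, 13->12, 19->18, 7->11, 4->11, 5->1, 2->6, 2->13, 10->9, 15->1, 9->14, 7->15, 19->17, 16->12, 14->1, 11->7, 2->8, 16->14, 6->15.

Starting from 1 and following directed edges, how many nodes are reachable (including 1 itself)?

BFS from 1 visits: 1, 7, 11, 15, 2, 3, 5, 6, 8, 13, 16, 10, 12, 9, 14, 4
Reachable nodes: 16 of 19 total.

16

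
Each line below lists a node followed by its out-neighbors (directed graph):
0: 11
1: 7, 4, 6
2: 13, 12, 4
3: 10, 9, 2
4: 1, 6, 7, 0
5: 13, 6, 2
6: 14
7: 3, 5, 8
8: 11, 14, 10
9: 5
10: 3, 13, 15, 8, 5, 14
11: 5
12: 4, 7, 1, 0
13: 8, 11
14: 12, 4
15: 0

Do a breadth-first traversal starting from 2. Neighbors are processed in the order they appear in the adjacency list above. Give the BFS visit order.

2, 13, 12, 4, 8, 11, 7, 1, 0, 6, 14, 10, 5, 3, 15, 9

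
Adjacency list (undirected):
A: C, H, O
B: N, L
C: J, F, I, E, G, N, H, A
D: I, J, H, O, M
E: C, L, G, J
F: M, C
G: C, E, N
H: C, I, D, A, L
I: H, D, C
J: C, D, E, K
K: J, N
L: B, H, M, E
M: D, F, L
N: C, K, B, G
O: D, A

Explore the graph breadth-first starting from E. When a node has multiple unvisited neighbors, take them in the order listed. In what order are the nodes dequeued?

Visit E; enqueue C, L, G, J → queue [C, L, G, J]
Visit C; enqueue F, I, N, H, A → queue [L, G, J, F, I, N, H, A]
Visit L; enqueue B, M → queue [G, J, F, I, N, H, A, B, M]
Visit G → queue [J, F, I, N, H, A, B, M]
Visit J; enqueue D, K → queue [F, I, N, H, A, B, M, D, K]
Visit F → queue [I, N, H, A, B, M, D, K]
Visit I → queue [N, H, A, B, M, D, K]
Visit N → queue [H, A, B, M, D, K]
Visit H → queue [A, B, M, D, K]
Visit A; enqueue O → queue [B, M, D, K, O]
Visit B → queue [M, D, K, O]
Visit M → queue [D, K, O]
Visit D → queue [K, O]
Visit K → queue [O]
Visit O → queue []

E C L G J F I N H A B M D K O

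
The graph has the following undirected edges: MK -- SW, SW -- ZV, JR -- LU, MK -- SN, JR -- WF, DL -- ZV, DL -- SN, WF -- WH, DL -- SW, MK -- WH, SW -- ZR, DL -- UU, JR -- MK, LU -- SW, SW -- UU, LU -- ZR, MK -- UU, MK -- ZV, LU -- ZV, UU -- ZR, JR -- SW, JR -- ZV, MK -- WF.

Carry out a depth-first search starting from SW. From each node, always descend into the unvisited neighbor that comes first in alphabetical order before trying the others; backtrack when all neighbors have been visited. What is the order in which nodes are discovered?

Visit SW
SW → DL
DL → SN
SN → MK
MK → JR
JR → LU
LU → ZR
ZR → UU
LU → ZV
JR → WF
WF → WH

SW DL SN MK JR LU ZR UU ZV WF WH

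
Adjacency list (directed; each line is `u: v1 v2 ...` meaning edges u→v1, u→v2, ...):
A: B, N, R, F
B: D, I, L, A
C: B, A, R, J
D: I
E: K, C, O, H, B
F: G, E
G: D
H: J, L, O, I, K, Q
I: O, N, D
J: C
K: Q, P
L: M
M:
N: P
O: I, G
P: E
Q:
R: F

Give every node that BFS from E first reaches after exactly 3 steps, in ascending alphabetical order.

F, M, N

Level 0: E
Level 1: B, C, H, K, O
Level 2: A, D, G, I, J, L, P, Q, R
Level 3: F, M, N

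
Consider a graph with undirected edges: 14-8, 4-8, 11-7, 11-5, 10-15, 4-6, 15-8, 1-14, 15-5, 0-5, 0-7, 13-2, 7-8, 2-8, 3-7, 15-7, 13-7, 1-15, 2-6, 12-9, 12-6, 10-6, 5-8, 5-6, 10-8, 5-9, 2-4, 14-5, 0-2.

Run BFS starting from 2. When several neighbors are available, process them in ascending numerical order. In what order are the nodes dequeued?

2 → 0 → 4 → 6 → 8 → 13 → 5 → 7 → 10 → 12 → 14 → 15 → 9 → 11 → 3 → 1

Visit 2; enqueue 0, 4, 6, 8, 13 → queue [0, 4, 6, 8, 13]
Visit 0; enqueue 5, 7 → queue [4, 6, 8, 13, 5, 7]
Visit 4 → queue [6, 8, 13, 5, 7]
Visit 6; enqueue 10, 12 → queue [8, 13, 5, 7, 10, 12]
Visit 8; enqueue 14, 15 → queue [13, 5, 7, 10, 12, 14, 15]
Visit 13 → queue [5, 7, 10, 12, 14, 15]
Visit 5; enqueue 9, 11 → queue [7, 10, 12, 14, 15, 9, 11]
Visit 7; enqueue 3 → queue [10, 12, 14, 15, 9, 11, 3]
Visit 10 → queue [12, 14, 15, 9, 11, 3]
Visit 12 → queue [14, 15, 9, 11, 3]
Visit 14; enqueue 1 → queue [15, 9, 11, 3, 1]
Visit 15 → queue [9, 11, 3, 1]
Visit 9 → queue [11, 3, 1]
Visit 11 → queue [3, 1]
Visit 3 → queue [1]
Visit 1 → queue []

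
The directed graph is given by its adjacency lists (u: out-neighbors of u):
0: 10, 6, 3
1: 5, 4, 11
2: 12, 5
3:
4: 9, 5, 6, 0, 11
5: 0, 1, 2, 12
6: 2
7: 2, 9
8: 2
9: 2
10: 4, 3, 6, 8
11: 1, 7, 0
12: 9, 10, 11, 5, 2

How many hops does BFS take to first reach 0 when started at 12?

2

Level 0: 12
Level 1: 2, 5, 9, 10, 11
Level 2: 0, 1, 3, 4, 6, 7, 8
0 first appears at level 2.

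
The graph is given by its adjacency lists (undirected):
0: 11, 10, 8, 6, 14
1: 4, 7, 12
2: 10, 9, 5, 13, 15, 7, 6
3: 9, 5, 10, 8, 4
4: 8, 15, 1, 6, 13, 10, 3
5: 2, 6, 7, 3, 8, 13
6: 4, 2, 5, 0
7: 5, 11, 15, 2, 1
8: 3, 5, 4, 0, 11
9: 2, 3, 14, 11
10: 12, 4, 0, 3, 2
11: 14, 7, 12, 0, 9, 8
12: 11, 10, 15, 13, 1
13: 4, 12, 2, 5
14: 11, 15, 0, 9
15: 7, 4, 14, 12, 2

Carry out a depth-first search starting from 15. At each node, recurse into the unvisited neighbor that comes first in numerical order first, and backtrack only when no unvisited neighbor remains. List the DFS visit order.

Visit 15
15 → 2
2 → 5
5 → 3
3 → 4
4 → 1
1 → 7
7 → 11
11 → 0
0 → 6
0 → 8
0 → 10
10 → 12
12 → 13
0 → 14
14 → 9

15 2 5 3 4 1 7 11 0 6 8 10 12 13 14 9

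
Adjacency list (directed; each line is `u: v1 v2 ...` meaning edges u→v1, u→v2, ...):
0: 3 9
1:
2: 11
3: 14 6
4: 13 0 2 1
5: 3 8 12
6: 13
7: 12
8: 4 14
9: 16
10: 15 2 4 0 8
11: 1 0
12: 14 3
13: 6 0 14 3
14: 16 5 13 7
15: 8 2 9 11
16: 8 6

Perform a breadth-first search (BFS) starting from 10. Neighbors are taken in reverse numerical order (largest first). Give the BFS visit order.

Visit 10; enqueue 15, 8, 4, 2, 0 → queue [15, 8, 4, 2, 0]
Visit 15; enqueue 11, 9 → queue [8, 4, 2, 0, 11, 9]
Visit 8; enqueue 14 → queue [4, 2, 0, 11, 9, 14]
Visit 4; enqueue 13, 1 → queue [2, 0, 11, 9, 14, 13, 1]
Visit 2 → queue [0, 11, 9, 14, 13, 1]
Visit 0; enqueue 3 → queue [11, 9, 14, 13, 1, 3]
Visit 11 → queue [9, 14, 13, 1, 3]
Visit 9; enqueue 16 → queue [14, 13, 1, 3, 16]
Visit 14; enqueue 7, 5 → queue [13, 1, 3, 16, 7, 5]
Visit 13; enqueue 6 → queue [1, 3, 16, 7, 5, 6]
Visit 1 → queue [3, 16, 7, 5, 6]
Visit 3 → queue [16, 7, 5, 6]
Visit 16 → queue [7, 5, 6]
Visit 7; enqueue 12 → queue [5, 6, 12]
Visit 5 → queue [6, 12]
Visit 6 → queue [12]
Visit 12 → queue []

10 15 8 4 2 0 11 9 14 13 1 3 16 7 5 6 12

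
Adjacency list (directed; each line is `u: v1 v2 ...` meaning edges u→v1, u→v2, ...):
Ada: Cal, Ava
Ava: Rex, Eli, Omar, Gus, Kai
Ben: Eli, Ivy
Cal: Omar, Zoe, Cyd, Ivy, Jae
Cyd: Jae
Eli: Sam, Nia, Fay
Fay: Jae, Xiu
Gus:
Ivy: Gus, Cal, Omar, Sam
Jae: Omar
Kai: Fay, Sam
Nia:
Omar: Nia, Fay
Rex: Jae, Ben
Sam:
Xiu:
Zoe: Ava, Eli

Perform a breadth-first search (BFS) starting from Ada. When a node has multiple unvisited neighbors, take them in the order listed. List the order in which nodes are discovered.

Visit Ada; enqueue Cal, Ava → queue [Cal, Ava]
Visit Cal; enqueue Omar, Zoe, Cyd, Ivy, Jae → queue [Ava, Omar, Zoe, Cyd, Ivy, Jae]
Visit Ava; enqueue Rex, Eli, Gus, Kai → queue [Omar, Zoe, Cyd, Ivy, Jae, Rex, Eli, Gus, Kai]
Visit Omar; enqueue Nia, Fay → queue [Zoe, Cyd, Ivy, Jae, Rex, Eli, Gus, Kai, Nia, Fay]
Visit Zoe → queue [Cyd, Ivy, Jae, Rex, Eli, Gus, Kai, Nia, Fay]
Visit Cyd → queue [Ivy, Jae, Rex, Eli, Gus, Kai, Nia, Fay]
Visit Ivy; enqueue Sam → queue [Jae, Rex, Eli, Gus, Kai, Nia, Fay, Sam]
Visit Jae → queue [Rex, Eli, Gus, Kai, Nia, Fay, Sam]
Visit Rex; enqueue Ben → queue [Eli, Gus, Kai, Nia, Fay, Sam, Ben]
Visit Eli → queue [Gus, Kai, Nia, Fay, Sam, Ben]
Visit Gus → queue [Kai, Nia, Fay, Sam, Ben]
Visit Kai → queue [Nia, Fay, Sam, Ben]
Visit Nia → queue [Fay, Sam, Ben]
Visit Fay; enqueue Xiu → queue [Sam, Ben, Xiu]
Visit Sam → queue [Ben, Xiu]
Visit Ben → queue [Xiu]
Visit Xiu → queue []

Ada, Cal, Ava, Omar, Zoe, Cyd, Ivy, Jae, Rex, Eli, Gus, Kai, Nia, Fay, Sam, Ben, Xiu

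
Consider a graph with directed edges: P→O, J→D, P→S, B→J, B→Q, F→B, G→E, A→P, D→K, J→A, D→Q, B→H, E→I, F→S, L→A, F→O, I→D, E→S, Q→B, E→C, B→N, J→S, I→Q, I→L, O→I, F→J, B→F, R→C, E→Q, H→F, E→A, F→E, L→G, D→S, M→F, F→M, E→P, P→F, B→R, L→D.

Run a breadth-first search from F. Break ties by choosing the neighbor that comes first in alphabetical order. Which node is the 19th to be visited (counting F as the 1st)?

Visit F; enqueue B, E, J, M, O, S → queue [B, E, J, M, O, S]
Visit B; enqueue H, N, Q, R → queue [E, J, M, O, S, H, N, Q, R]
Visit E; enqueue A, C, I, P → queue [J, M, O, S, H, N, Q, R, A, C, I, P]
Visit J; enqueue D → queue [M, O, S, H, N, Q, R, A, C, I, P, D]
Visit M → queue [O, S, H, N, Q, R, A, C, I, P, D]
Visit O → queue [S, H, N, Q, R, A, C, I, P, D]
Visit S → queue [H, N, Q, R, A, C, I, P, D]
Visit H → queue [N, Q, R, A, C, I, P, D]
Visit N → queue [Q, R, A, C, I, P, D]
Visit Q → queue [R, A, C, I, P, D]
Visit R → queue [A, C, I, P, D]
Visit A → queue [C, I, P, D]
Visit C → queue [I, P, D]
Visit I; enqueue L → queue [P, D, L]
Visit P → queue [D, L]
Visit D; enqueue K → queue [L, K]
Visit L; enqueue G → queue [K, G]
Visit K → queue [G]
Visit G → queue []

Visit order: F, B, E, J, M, O, S, H, N, Q, R, A, C, I, P, D, L, K, G

G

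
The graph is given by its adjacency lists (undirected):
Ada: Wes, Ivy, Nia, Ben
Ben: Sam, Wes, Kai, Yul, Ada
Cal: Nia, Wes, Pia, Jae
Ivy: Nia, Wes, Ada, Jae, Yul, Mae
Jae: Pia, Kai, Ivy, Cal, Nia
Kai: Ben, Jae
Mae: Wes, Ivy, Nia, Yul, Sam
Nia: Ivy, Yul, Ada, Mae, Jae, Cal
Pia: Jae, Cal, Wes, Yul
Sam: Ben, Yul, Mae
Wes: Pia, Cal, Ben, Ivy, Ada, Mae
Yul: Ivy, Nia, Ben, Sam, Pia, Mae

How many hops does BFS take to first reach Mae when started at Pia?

2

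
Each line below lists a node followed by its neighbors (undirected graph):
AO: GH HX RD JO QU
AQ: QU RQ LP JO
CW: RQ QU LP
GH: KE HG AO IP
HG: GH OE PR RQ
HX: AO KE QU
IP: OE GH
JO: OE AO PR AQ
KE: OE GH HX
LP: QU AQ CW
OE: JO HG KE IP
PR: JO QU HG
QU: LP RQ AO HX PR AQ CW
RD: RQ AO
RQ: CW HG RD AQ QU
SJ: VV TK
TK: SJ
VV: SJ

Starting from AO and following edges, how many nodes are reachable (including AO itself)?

BFS from AO visits: AO, GH, HX, JO, QU, RD, HG, IP, KE, AQ, OE, PR, CW, LP, RQ
Reachable nodes: 15 of 18 total.

15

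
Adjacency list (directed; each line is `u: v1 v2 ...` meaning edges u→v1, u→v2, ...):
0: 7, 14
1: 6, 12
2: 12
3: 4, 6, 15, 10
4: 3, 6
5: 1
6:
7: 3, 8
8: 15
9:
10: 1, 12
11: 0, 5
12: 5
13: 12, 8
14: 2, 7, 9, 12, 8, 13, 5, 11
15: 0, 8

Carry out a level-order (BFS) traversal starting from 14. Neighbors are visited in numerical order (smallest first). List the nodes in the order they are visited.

Visit 14; enqueue 2, 5, 7, 8, 9, 11, 12, 13 → queue [2, 5, 7, 8, 9, 11, 12, 13]
Visit 2 → queue [5, 7, 8, 9, 11, 12, 13]
Visit 5; enqueue 1 → queue [7, 8, 9, 11, 12, 13, 1]
Visit 7; enqueue 3 → queue [8, 9, 11, 12, 13, 1, 3]
Visit 8; enqueue 15 → queue [9, 11, 12, 13, 1, 3, 15]
Visit 9 → queue [11, 12, 13, 1, 3, 15]
Visit 11; enqueue 0 → queue [12, 13, 1, 3, 15, 0]
Visit 12 → queue [13, 1, 3, 15, 0]
Visit 13 → queue [1, 3, 15, 0]
Visit 1; enqueue 6 → queue [3, 15, 0, 6]
Visit 3; enqueue 4, 10 → queue [15, 0, 6, 4, 10]
Visit 15 → queue [0, 6, 4, 10]
Visit 0 → queue [6, 4, 10]
Visit 6 → queue [4, 10]
Visit 4 → queue [10]
Visit 10 → queue []

14 2 5 7 8 9 11 12 13 1 3 15 0 6 4 10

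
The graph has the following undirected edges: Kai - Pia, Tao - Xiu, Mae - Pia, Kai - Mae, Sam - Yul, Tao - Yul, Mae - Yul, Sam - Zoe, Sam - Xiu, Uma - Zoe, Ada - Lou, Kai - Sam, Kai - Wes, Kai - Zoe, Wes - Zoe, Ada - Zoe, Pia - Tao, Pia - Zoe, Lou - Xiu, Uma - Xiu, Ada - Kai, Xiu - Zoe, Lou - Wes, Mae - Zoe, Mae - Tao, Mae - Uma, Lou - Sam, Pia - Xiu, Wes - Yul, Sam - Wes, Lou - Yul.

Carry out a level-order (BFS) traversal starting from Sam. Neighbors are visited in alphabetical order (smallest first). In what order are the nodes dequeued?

Visit Sam; enqueue Kai, Lou, Wes, Xiu, Yul, Zoe → queue [Kai, Lou, Wes, Xiu, Yul, Zoe]
Visit Kai; enqueue Ada, Mae, Pia → queue [Lou, Wes, Xiu, Yul, Zoe, Ada, Mae, Pia]
Visit Lou → queue [Wes, Xiu, Yul, Zoe, Ada, Mae, Pia]
Visit Wes → queue [Xiu, Yul, Zoe, Ada, Mae, Pia]
Visit Xiu; enqueue Tao, Uma → queue [Yul, Zoe, Ada, Mae, Pia, Tao, Uma]
Visit Yul → queue [Zoe, Ada, Mae, Pia, Tao, Uma]
Visit Zoe → queue [Ada, Mae, Pia, Tao, Uma]
Visit Ada → queue [Mae, Pia, Tao, Uma]
Visit Mae → queue [Pia, Tao, Uma]
Visit Pia → queue [Tao, Uma]
Visit Tao → queue [Uma]
Visit Uma → queue []

Sam, Kai, Lou, Wes, Xiu, Yul, Zoe, Ada, Mae, Pia, Tao, Uma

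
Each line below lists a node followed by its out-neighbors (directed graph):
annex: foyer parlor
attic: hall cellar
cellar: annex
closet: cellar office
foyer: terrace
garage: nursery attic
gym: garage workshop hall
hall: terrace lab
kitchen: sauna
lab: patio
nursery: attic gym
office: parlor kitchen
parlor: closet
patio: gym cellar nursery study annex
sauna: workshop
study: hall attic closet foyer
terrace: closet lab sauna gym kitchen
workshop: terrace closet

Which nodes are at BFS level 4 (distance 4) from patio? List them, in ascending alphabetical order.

kitchen, sauna

Level 0: patio
Level 1: annex, cellar, gym, nursery, study
Level 2: attic, closet, foyer, garage, hall, parlor, workshop
Level 3: lab, office, terrace
Level 4: kitchen, sauna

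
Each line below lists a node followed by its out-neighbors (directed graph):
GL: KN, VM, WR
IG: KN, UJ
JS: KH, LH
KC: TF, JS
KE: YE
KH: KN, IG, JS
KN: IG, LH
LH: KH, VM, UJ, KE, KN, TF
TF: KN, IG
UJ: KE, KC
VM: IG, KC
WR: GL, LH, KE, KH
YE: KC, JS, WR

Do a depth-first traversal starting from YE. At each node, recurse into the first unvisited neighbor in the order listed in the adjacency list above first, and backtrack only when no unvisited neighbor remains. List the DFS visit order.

Visit YE
YE → KC
KC → TF
TF → KN
KN → IG
IG → UJ
UJ → KE
KN → LH
LH → KH
KH → JS
LH → VM
YE → WR
WR → GL

YE → KC → TF → KN → IG → UJ → KE → LH → KH → JS → VM → WR → GL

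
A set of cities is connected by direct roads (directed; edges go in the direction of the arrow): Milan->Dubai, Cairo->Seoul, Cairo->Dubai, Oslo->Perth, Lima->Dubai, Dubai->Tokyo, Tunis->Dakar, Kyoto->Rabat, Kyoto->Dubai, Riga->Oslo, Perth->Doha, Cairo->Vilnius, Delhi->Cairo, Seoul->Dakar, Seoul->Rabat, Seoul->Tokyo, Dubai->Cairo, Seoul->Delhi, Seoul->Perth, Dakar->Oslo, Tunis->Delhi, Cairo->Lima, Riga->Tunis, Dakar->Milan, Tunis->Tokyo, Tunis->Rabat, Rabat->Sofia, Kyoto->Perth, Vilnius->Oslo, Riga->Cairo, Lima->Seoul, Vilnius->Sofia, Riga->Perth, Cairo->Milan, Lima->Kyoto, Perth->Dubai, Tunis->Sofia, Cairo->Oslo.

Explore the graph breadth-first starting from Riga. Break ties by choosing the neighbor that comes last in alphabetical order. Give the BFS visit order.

Riga, Tunis, Perth, Oslo, Cairo, Tokyo, Sofia, Rabat, Delhi, Dakar, Dubai, Doha, Vilnius, Seoul, Milan, Lima, Kyoto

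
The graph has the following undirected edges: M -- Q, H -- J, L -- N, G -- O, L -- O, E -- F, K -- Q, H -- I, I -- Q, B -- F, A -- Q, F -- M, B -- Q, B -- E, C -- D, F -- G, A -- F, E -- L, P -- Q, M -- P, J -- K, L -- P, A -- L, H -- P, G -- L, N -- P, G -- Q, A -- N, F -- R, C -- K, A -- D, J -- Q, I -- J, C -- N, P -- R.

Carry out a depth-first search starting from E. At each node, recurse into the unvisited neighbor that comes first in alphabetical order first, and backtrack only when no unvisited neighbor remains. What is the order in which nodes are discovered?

Visit E
E → B
B → F
F → A
A → D
D → C
C → K
K → J
J → H
H → I
I → Q
Q → G
G → L
L → N
N → P
P → M
P → R
L → O

E, B, F, A, D, C, K, J, H, I, Q, G, L, N, P, M, R, O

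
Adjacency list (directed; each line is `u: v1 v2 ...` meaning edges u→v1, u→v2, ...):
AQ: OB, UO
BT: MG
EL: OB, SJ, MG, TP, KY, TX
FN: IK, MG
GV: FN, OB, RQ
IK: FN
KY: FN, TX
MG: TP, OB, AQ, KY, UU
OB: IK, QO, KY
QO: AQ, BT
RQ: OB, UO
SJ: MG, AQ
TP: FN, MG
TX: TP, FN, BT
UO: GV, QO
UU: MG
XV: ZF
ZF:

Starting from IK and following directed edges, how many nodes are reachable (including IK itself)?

14

BFS from IK visits: IK, FN, MG, TP, OB, AQ, KY, UU, QO, UO, TX, BT, GV, RQ
Reachable nodes: 14 of 18 total.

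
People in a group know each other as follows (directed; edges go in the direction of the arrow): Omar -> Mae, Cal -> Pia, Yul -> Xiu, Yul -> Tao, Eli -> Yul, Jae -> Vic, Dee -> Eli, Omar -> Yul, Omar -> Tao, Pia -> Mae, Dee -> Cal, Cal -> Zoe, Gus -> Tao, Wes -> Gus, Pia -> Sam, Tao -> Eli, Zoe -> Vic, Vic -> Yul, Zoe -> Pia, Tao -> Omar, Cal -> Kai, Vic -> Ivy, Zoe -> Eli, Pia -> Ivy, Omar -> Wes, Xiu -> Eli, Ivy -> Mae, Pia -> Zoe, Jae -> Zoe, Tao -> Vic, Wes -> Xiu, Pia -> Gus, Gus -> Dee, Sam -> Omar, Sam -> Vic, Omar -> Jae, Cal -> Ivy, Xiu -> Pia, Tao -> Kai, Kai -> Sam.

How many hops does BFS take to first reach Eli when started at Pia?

2

Level 0: Pia
Level 1: Gus, Ivy, Mae, Sam, Zoe
Level 2: Dee, Eli, Omar, Tao, Vic
Level 3: Cal, Jae, Kai, Wes, Yul
Level 4: Xiu
Eli first appears at level 2.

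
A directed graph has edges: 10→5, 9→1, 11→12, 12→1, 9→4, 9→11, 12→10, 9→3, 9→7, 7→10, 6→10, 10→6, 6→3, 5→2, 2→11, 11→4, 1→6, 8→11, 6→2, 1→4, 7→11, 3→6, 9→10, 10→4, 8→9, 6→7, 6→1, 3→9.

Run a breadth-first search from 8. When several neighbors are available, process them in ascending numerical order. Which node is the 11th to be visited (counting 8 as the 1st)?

5

Visit 8; enqueue 9, 11 → queue [9, 11]
Visit 9; enqueue 1, 3, 4, 7, 10 → queue [11, 1, 3, 4, 7, 10]
Visit 11; enqueue 12 → queue [1, 3, 4, 7, 10, 12]
Visit 1; enqueue 6 → queue [3, 4, 7, 10, 12, 6]
Visit 3 → queue [4, 7, 10, 12, 6]
Visit 4 → queue [7, 10, 12, 6]
Visit 7 → queue [10, 12, 6]
Visit 10; enqueue 5 → queue [12, 6, 5]
Visit 12 → queue [6, 5]
Visit 6; enqueue 2 → queue [5, 2]
Visit 5 → queue [2]
Visit 2 → queue []

Visit order: 8, 9, 11, 1, 3, 4, 7, 10, 12, 6, 5, 2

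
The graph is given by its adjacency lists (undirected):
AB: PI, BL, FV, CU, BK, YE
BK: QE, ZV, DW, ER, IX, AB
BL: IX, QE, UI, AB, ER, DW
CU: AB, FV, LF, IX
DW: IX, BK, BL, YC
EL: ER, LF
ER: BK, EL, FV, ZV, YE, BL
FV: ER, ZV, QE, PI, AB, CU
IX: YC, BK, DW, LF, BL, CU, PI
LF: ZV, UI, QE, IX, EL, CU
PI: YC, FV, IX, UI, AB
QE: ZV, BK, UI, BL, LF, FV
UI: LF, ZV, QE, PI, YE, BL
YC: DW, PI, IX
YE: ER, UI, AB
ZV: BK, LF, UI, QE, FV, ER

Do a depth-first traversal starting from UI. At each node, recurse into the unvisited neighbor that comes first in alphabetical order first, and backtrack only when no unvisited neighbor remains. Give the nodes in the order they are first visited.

UI, BL, AB, BK, DW, IX, CU, FV, ER, EL, LF, QE, ZV, YE, PI, YC

Visit UI
UI → BL
BL → AB
AB → BK
BK → DW
DW → IX
IX → CU
CU → FV
FV → ER
ER → EL
EL → LF
LF → QE
QE → ZV
ER → YE
FV → PI
PI → YC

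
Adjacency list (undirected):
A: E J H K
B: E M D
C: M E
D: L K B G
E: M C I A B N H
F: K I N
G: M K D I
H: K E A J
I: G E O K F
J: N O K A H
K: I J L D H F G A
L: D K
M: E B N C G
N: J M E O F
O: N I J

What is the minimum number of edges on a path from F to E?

2

Level 0: F
Level 1: I, K, N
Level 2: A, D, E, G, H, J, L, M, O
Level 3: B, C
E first appears at level 2.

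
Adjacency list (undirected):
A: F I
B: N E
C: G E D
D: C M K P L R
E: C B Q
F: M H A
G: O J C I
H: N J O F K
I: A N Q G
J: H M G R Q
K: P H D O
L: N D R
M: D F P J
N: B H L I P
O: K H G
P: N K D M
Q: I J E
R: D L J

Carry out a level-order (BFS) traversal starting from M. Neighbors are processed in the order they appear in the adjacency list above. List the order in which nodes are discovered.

M, D, F, P, J, C, K, L, R, H, A, N, G, Q, E, O, I, B

Visit M; enqueue D, F, P, J → queue [D, F, P, J]
Visit D; enqueue C, K, L, R → queue [F, P, J, C, K, L, R]
Visit F; enqueue H, A → queue [P, J, C, K, L, R, H, A]
Visit P; enqueue N → queue [J, C, K, L, R, H, A, N]
Visit J; enqueue G, Q → queue [C, K, L, R, H, A, N, G, Q]
Visit C; enqueue E → queue [K, L, R, H, A, N, G, Q, E]
Visit K; enqueue O → queue [L, R, H, A, N, G, Q, E, O]
Visit L → queue [R, H, A, N, G, Q, E, O]
Visit R → queue [H, A, N, G, Q, E, O]
Visit H → queue [A, N, G, Q, E, O]
Visit A; enqueue I → queue [N, G, Q, E, O, I]
Visit N; enqueue B → queue [G, Q, E, O, I, B]
Visit G → queue [Q, E, O, I, B]
Visit Q → queue [E, O, I, B]
Visit E → queue [O, I, B]
Visit O → queue [I, B]
Visit I → queue [B]
Visit B → queue []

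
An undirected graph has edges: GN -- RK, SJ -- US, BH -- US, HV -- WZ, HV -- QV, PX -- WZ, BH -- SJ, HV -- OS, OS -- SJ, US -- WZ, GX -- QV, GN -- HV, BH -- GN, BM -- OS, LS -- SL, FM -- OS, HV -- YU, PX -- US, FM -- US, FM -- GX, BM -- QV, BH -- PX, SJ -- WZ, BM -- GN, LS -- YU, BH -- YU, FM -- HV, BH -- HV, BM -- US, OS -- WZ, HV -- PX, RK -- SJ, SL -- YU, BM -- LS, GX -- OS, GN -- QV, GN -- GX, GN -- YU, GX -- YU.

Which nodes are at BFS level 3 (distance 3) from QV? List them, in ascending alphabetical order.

Level 0: QV
Level 1: BM, GN, GX, HV
Level 2: BH, FM, LS, OS, PX, RK, US, WZ, YU
Level 3: SJ, SL

SJ, SL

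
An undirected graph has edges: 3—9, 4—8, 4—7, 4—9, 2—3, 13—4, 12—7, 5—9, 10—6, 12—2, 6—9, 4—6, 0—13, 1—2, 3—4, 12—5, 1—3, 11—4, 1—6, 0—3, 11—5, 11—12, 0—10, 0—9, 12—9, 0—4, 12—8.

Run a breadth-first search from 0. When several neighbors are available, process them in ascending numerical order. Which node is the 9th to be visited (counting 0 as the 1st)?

6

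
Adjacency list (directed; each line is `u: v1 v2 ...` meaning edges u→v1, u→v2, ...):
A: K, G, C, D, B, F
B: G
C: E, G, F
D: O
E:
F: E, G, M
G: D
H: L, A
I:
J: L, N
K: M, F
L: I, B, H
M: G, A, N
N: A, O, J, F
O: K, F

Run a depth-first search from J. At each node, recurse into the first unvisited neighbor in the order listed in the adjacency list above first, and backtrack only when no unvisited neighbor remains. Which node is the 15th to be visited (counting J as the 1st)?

Visit J
J → L
L → I
L → B
B → G
G → D
D → O
O → K
K → M
M → A
A → C
C → E
C → F
M → N
L → H

Visit order: J, L, I, B, G, D, O, K, M, A, C, E, F, N, H

H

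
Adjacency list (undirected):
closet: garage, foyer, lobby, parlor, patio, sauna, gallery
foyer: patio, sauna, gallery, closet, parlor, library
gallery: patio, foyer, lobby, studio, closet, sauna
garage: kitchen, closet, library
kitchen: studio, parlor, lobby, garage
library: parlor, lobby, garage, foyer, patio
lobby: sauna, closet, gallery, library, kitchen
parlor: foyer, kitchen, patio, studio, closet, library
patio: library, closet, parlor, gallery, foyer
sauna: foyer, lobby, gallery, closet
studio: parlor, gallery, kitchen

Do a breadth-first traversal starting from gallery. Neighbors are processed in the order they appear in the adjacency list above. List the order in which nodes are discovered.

gallery -> patio -> foyer -> lobby -> studio -> closet -> sauna -> library -> parlor -> kitchen -> garage

Visit gallery; enqueue patio, foyer, lobby, studio, closet, sauna → queue [patio, foyer, lobby, studio, closet, sauna]
Visit patio; enqueue library, parlor → queue [foyer, lobby, studio, closet, sauna, library, parlor]
Visit foyer → queue [lobby, studio, closet, sauna, library, parlor]
Visit lobby; enqueue kitchen → queue [studio, closet, sauna, library, parlor, kitchen]
Visit studio → queue [closet, sauna, library, parlor, kitchen]
Visit closet; enqueue garage → queue [sauna, library, parlor, kitchen, garage]
Visit sauna → queue [library, parlor, kitchen, garage]
Visit library → queue [parlor, kitchen, garage]
Visit parlor → queue [kitchen, garage]
Visit kitchen → queue [garage]
Visit garage → queue []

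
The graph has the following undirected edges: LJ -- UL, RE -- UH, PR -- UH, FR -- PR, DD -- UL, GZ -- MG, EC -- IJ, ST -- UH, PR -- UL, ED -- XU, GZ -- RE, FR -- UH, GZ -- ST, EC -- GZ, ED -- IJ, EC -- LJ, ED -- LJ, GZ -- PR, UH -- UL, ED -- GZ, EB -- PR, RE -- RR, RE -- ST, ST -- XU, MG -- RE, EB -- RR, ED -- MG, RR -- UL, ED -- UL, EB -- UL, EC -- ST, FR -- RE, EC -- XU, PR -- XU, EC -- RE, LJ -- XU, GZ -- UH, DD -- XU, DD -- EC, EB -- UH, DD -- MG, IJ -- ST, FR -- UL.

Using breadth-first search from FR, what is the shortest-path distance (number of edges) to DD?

Level 0: FR
Level 1: PR, RE, UH, UL
Level 2: DD, EB, EC, ED, GZ, LJ, MG, RR, ST, XU
Level 3: IJ
DD first appears at level 2.

2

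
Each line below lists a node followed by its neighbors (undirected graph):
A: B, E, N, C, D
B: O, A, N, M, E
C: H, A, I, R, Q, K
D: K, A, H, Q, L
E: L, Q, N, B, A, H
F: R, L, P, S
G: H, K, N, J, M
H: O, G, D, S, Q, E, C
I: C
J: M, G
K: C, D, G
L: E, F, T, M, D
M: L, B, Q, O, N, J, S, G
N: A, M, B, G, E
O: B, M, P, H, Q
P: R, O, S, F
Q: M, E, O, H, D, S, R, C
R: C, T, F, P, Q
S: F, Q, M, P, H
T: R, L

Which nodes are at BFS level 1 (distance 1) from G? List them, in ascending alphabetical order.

Level 0: G
Level 1: H, J, K, M, N
Level 2: A, B, C, D, E, L, O, Q, S
Level 3: F, I, P, R, T

H, J, K, M, N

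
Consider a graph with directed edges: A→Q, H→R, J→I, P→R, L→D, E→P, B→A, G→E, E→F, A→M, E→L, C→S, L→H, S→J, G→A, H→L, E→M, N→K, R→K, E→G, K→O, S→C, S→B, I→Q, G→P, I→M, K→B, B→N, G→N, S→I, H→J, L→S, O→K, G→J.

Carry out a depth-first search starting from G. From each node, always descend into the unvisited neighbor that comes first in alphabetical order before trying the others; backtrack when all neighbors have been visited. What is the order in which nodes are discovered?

G, A, M, Q, E, F, L, D, H, J, I, R, K, B, N, O, S, C, P

Visit G
G → A
A → M
A → Q
G → E
E → F
E → L
L → D
L → H
H → J
J → I
H → R
R → K
K → B
B → N
K → O
L → S
S → C
E → P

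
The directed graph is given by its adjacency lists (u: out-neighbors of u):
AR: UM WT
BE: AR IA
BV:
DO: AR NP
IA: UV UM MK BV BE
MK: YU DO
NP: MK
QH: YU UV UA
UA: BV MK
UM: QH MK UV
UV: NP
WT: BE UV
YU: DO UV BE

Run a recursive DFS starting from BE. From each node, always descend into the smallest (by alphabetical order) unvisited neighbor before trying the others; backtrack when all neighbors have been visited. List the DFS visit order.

BE → AR → UM → MK → DO → NP → YU → UV → QH → UA → BV → WT → IA

Visit BE
BE → AR
AR → UM
UM → MK
MK → DO
DO → NP
MK → YU
YU → UV
UM → QH
QH → UA
UA → BV
AR → WT
BE → IA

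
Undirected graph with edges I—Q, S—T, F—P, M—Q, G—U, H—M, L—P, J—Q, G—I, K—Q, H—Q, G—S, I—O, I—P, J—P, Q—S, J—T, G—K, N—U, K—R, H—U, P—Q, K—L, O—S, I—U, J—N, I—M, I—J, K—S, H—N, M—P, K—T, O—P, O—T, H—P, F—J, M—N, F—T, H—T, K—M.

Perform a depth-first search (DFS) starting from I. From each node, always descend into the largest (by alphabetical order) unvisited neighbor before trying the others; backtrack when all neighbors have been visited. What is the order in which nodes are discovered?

I -> U -> N -> M -> Q -> S -> T -> O -> P -> L -> K -> R -> G -> J -> F -> H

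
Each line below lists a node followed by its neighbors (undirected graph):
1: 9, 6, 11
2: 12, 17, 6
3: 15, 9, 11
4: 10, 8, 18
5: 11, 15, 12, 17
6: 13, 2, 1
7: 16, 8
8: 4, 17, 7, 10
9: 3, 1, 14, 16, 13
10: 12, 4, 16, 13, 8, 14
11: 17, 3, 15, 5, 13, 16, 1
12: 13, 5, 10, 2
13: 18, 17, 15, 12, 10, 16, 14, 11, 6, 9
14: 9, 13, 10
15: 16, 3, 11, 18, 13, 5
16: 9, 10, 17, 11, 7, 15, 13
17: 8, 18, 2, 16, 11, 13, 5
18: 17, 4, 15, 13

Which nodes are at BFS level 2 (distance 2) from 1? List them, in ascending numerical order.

2, 3, 5, 13, 14, 15, 16, 17

Level 0: 1
Level 1: 6, 9, 11
Level 2: 2, 3, 5, 13, 14, 15, 16, 17
Level 3: 7, 8, 10, 12, 18
Level 4: 4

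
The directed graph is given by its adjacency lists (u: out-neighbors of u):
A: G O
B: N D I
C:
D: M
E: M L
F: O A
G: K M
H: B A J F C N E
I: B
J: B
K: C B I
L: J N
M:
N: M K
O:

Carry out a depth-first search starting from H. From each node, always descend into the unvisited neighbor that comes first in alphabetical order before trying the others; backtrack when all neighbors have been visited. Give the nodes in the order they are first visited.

H A G K B D M I N C O E L J F

Visit H
H → A
A → G
G → K
K → B
B → D
D → M
B → I
B → N
K → C
A → O
H → E
E → L
L → J
H → F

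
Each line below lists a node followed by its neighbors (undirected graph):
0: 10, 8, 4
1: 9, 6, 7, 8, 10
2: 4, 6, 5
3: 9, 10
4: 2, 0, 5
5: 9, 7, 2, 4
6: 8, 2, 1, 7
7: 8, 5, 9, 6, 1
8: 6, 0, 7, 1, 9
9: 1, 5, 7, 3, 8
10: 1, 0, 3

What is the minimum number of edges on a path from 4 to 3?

3

Level 0: 4
Level 1: 0, 2, 5
Level 2: 6, 7, 8, 9, 10
Level 3: 1, 3
3 first appears at level 3.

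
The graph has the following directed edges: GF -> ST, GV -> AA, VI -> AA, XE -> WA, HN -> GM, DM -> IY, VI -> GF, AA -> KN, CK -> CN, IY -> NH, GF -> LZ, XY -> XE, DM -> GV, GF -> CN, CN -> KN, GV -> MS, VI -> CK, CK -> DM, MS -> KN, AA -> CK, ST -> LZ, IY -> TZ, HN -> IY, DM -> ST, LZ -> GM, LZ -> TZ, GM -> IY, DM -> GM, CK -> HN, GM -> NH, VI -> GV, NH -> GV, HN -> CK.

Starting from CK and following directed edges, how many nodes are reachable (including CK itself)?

14

BFS from CK visits: CK, HN, DM, CN, IY, GM, ST, GV, KN, TZ, NH, LZ, MS, AA
Reachable nodes: 14 of 19 total.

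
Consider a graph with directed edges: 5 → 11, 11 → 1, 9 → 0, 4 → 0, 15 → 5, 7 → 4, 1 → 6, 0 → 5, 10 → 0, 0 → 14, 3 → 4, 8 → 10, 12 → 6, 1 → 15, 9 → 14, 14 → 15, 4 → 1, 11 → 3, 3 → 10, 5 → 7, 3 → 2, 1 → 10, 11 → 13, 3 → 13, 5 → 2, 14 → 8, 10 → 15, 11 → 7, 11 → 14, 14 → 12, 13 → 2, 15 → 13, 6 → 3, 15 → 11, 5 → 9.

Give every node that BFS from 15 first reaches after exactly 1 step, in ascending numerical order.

5, 11, 13

Level 0: 15
Level 1: 5, 11, 13
Level 2: 1, 2, 3, 7, 9, 14
Level 3: 0, 4, 6, 8, 10, 12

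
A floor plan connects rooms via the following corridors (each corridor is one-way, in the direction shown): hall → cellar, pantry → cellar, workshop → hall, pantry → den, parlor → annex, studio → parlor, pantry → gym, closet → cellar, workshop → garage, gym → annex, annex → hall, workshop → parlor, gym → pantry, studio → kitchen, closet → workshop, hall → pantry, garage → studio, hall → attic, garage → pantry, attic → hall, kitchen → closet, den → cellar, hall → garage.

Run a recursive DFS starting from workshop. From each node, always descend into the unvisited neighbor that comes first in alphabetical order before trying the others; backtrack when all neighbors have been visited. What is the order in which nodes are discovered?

workshop garage pantry cellar den gym annex hall attic studio kitchen closet parlor

Visit workshop
workshop → garage
garage → pantry
pantry → cellar
pantry → den
pantry → gym
gym → annex
annex → hall
hall → attic
garage → studio
studio → kitchen
kitchen → closet
studio → parlor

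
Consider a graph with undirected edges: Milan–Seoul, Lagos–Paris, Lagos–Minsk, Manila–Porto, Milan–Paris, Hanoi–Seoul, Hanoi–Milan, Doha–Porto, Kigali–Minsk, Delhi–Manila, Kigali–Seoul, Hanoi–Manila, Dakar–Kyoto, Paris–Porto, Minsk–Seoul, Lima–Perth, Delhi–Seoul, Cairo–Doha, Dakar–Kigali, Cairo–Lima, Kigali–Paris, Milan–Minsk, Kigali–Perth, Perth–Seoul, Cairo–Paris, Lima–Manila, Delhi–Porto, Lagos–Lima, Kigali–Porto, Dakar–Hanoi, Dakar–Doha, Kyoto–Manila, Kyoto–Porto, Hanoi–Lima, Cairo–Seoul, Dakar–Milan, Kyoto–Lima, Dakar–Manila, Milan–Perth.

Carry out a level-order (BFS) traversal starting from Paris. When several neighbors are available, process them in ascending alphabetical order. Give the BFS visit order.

Paris, Cairo, Kigali, Lagos, Milan, Porto, Doha, Lima, Seoul, Dakar, Minsk, Perth, Hanoi, Delhi, Kyoto, Manila

Visit Paris; enqueue Cairo, Kigali, Lagos, Milan, Porto → queue [Cairo, Kigali, Lagos, Milan, Porto]
Visit Cairo; enqueue Doha, Lima, Seoul → queue [Kigali, Lagos, Milan, Porto, Doha, Lima, Seoul]
Visit Kigali; enqueue Dakar, Minsk, Perth → queue [Lagos, Milan, Porto, Doha, Lima, Seoul, Dakar, Minsk, Perth]
Visit Lagos → queue [Milan, Porto, Doha, Lima, Seoul, Dakar, Minsk, Perth]
Visit Milan; enqueue Hanoi → queue [Porto, Doha, Lima, Seoul, Dakar, Minsk, Perth, Hanoi]
Visit Porto; enqueue Delhi, Kyoto, Manila → queue [Doha, Lima, Seoul, Dakar, Minsk, Perth, Hanoi, Delhi, Kyoto, Manila]
Visit Doha → queue [Lima, Seoul, Dakar, Minsk, Perth, Hanoi, Delhi, Kyoto, Manila]
Visit Lima → queue [Seoul, Dakar, Minsk, Perth, Hanoi, Delhi, Kyoto, Manila]
Visit Seoul → queue [Dakar, Minsk, Perth, Hanoi, Delhi, Kyoto, Manila]
Visit Dakar → queue [Minsk, Perth, Hanoi, Delhi, Kyoto, Manila]
Visit Minsk → queue [Perth, Hanoi, Delhi, Kyoto, Manila]
Visit Perth → queue [Hanoi, Delhi, Kyoto, Manila]
Visit Hanoi → queue [Delhi, Kyoto, Manila]
Visit Delhi → queue [Kyoto, Manila]
Visit Kyoto → queue [Manila]
Visit Manila → queue []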